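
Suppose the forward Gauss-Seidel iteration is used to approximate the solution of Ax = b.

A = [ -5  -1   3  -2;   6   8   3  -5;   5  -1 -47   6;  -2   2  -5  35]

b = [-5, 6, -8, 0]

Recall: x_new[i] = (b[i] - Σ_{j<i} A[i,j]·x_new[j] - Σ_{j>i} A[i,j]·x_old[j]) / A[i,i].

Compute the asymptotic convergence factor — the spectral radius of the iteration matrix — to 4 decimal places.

Write A = D+L+U with D = diag(-5, 8, -47, 35).
GS T = -(D+L)⁻¹U: row 0 first, T[0,2] = -(3)/(-5) = +0.6000; later rows by forward substitution.
  T[0,:] = [+0.0000  -0.2000  +0.6000  -0.4000]
  T[1,:] = [+0.0000  +0.1500  -0.8250  +0.9250]
  T[2,:] = [+0.0000  -0.0245  +0.0814  +0.0654]
  T[3,:] = [+0.0000  -0.0235  +0.0931  -0.0664]
moduli |λ_i(T)| = 0.2131, 0.0507, 0.0507, 0.0000.
ρ = 0.2131; 0.2131 < 1: convergent.

0.2131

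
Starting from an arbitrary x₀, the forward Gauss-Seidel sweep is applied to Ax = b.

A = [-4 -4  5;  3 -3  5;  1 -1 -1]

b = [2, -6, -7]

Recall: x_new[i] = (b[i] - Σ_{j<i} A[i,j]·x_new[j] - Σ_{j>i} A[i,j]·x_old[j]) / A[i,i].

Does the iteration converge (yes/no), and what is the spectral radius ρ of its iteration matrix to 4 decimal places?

A = D + L + U where D = diag(-4, -3, -1).
T_GS = -(D+L)⁻¹U: row 0 first, T[0,2] = -(5)/(-4) = +1.2500; later rows by forward substitution.
  T[0,:] = [+0.0000  -1.0000  +1.2500]
  T[1,:] = [+0.0000  -1.0000  +2.9167]
  T[2,:] = [+0.0000  -0.0000  -1.6667]
moduli |λ_i(T)| = 1.6667, 1.0000, 0.0000.
spectral radius ρ = 1.6667; 1.6667 > 1, so it fails to converge.

no, ρ = 1.6667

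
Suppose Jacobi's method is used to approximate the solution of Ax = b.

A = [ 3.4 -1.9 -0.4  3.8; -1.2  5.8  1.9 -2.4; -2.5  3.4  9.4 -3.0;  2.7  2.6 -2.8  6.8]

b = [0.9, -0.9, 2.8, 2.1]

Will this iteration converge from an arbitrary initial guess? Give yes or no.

Let D = diag(3.4, 5.8, 9.4, 6.8); L, U the strict triangles.
Jacobi: T = -D⁻¹(L+U), T[0,3] = -(3.8)/(3.4) = -1.1176; T[0,0] = 0.
  T[0,:] = [+0.0000, +0.5588, +0.1176, -1.1176]
  T[1,:] = [+0.2069, +0.0000, -0.3276, +0.4138]
  T[2,:] = [+0.2660, -0.3617, +0.0000, +0.3191]
  T[3,:] = [-0.3971, -0.3824, +0.4118, +0.0000]
moduli |λ_i(T)| = 0.9485, 0.5182, 0.5182, 0.0513.
spectral radius ρ = 0.9485; 0.9485 < 1, so it converges for any x₀.

yes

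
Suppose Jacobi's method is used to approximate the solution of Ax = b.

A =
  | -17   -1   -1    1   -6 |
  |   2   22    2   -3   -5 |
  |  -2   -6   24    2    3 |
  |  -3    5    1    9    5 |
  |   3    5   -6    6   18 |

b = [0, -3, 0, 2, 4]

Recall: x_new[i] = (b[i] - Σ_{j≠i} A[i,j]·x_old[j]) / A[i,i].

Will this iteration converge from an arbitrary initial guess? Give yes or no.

Let D = diag(-17, 22, 24, 9, 18); L, U the strict triangles.
Jacobi: T = -D⁻¹(L+U), T[2,4] = -(3)/(24) = -0.1250; T[2,2] = 0.
  T[0,:] = [+0.0000 -0.0588 -0.0588 +0.0588 -0.3529]
  T[1,:] = [-0.0909 +0.0000 -0.0909 +0.1364 +0.2273]
  T[2,:] = [+0.0833 +0.2500 +0.0000 -0.0833 -0.1250]
  T[3,:] = [+0.3333 -0.5556 -0.1111 +0.0000 -0.5556]
  T[4,:] = [-0.1667 -0.2778 +0.3333 -0.3333 +0.0000]
|λ(T)| sorted: 0.5837, 0.4242, 0.4242, 0.2003, 0.0408.
ρ = 0.5837; 0.5837 < 1 ⇒ converges.

yes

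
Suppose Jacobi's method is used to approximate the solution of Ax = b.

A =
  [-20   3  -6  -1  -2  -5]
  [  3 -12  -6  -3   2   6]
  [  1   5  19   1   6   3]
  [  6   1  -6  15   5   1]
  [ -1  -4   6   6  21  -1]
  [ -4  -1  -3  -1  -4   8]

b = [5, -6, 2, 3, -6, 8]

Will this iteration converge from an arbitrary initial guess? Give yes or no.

yes

Write A = D+L+U with D = diag(-20, -12, 19, 15, 21, 8).
Jacobi: T = -D⁻¹(L+U), T[1,3] = -(-3)/(-12) = -0.2500; T[1,1] = 0.
  T[0,:] = [+0.0000 +0.1500 -0.3000 -0.0500 -0.1000 -0.2500]
  T[1,:] = [+0.2500 +0.0000 -0.5000 -0.2500 +0.1667 +0.5000]
  T[2,:] = [-0.0526 -0.2632 +0.0000 -0.0526 -0.3158 -0.1579]
  T[3,:] = [-0.4000 -0.0667 +0.4000 +0.0000 -0.3333 -0.0667]
  T[4,:] = [+0.0476 +0.1905 -0.2857 -0.2857 +0.0000 +0.0476]
  T[5,:] = [+0.5000 +0.1250 +0.3750 +0.1250 +0.5000 +0.0000]
|eigenvalues of T|: 0.8526, 0.4938, 0.4938, 0.3975, 0.3975, 0.0384.
ρ(T) = max|λ| = 0.8526; 0.8526 < 1, so it converges for any x₀.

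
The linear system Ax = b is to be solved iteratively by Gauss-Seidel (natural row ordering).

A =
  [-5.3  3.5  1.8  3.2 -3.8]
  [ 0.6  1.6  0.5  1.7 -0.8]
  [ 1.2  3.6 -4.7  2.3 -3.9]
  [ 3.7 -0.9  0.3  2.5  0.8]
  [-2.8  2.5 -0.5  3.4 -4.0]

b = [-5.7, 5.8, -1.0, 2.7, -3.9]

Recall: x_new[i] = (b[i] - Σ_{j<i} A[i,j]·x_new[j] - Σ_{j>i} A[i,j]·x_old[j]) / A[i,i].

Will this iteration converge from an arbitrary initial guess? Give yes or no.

Write A = D+L+U with D = diag(-5.3, 1.6, -4.7, 2.5, -4).
GS T = -(D+L)⁻¹U: row 0 first, T[0,3] = -(3.2)/(-5.3) = +0.6038; later rows by forward substitution.
  T[0,:] = [+0.0000, +0.6604, +0.3396, +0.6038, -0.7170]
  T[1,:] = [+0.0000, -0.2476, -0.4399, -1.2889, +0.7689]
  T[2,:] = [+0.0000, -0.0211, -0.2502, -0.3437, -0.4239]
  T[3,:] = [+0.0000, -1.0640, -0.6310, -1.3163, +1.0688]
  T[4,:] = [+0.0000, -1.5188, -1.0177, -2.3041, +1.9439]
eigenvalue magnitudes: 1.1971, 0.8575, 0.5123, 0.0430, 0.0000.
ρ = 1.1971; 1.1971 > 1: divergent.

no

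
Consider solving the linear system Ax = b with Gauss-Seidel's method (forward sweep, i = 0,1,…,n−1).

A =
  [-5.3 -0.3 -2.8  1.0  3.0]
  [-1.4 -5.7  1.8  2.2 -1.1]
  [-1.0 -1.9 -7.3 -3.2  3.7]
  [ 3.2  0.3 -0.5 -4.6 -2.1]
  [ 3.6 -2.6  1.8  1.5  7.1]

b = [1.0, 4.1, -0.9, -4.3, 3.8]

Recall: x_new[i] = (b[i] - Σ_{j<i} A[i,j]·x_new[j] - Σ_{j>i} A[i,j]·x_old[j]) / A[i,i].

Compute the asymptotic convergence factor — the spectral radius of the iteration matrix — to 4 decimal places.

0.8396

A = D + L + U where D = diag(-5.3, -5.7, -7.3, -4.6, 7.1).
GS T = -(D+L)⁻¹U: row 0 first, T[0,1] = -(-0.3)/(-5.3) = -0.0566; later rows by forward substitution.
  T[0,:] = [+0.0000  -0.0566  -0.5283  +0.1887  +0.5660]
  T[1,:] = [+0.0000  +0.0139  +0.4455  +0.3396  -0.3320]
  T[2,:] = [+0.0000  +0.0041  -0.0436  -0.5526  +0.5157]
  T[3,:] = [+0.0000  -0.0389  -0.3337  +0.2135  -0.1405]
  T[4,:] = [+0.0000  +0.0410  +0.5126  +0.1237  -0.5097]
moduli |λ_i(T)| = 0.8396, 0.6377, 0.0834, 0.0406, 0.0000.
spectral radius ρ = 0.8396; 0.8396 < 1: convergent.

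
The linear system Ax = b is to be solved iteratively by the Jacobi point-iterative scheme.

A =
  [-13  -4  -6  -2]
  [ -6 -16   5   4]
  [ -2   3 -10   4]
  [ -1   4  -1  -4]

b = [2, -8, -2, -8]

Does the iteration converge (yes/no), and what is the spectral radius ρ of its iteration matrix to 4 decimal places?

Diagonal D = diag(-13, -16, -10, -4); L, U strict lower/upper.
T_J = -D⁻¹(L+U): T[1,2] = -(5)/(-16) = +0.3125; T[1,1] = 0.
  T[0,:] = [+0.0000  -0.3077  -0.4615  -0.1538]
  T[1,:] = [-0.3750  +0.0000  +0.3125  +0.2500]
  T[2,:] = [-0.2000  +0.3000  +0.0000  +0.4000]
  T[3,:] = [-0.2500  +1.0000  -0.2500  +0.0000]
moduli |λ_i(T)| = 0.9405, 0.4511, 0.4171, 0.4171.
spectral radius ρ = 0.9405; 0.9405 < 1 ⇒ converges.

yes, ρ = 0.9405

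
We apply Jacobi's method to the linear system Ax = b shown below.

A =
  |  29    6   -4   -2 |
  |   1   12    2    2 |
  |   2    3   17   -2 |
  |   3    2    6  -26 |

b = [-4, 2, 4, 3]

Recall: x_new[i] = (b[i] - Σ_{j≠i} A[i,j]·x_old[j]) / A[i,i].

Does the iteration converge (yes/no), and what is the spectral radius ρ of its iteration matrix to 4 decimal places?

yes, ρ = 0.2622

A = D + L + U where D = diag(29, 12, 17, -26).
Jacobi: T = -D⁻¹(L+U), T[3,2] = -(6)/(-26) = +0.2308; T[3,3] = 0.
  T[0,:] = [+0.0000  -0.2069  +0.1379  +0.0690]
  T[1,:] = [-0.0833  +0.0000  -0.1667  -0.1667]
  T[2,:] = [-0.1176  -0.1765  +0.0000  +0.1176]
  T[3,:] = [+0.1154  +0.0769  +0.2308  +0.0000]
eigenvalue magnitudes: 0.2622, 0.1956, 0.1956, 0.0674.
ρ(T) = max|λ| = 0.2622; 0.2622 < 1, so it converges for any x₀.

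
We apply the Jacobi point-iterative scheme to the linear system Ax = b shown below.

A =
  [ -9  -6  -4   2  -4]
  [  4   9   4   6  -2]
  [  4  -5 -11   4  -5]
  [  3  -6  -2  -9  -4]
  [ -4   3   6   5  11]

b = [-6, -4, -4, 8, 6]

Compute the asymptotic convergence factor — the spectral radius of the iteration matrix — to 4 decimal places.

1.1337

Split A = D + L + U, D = diag(-9, 9, -11, -9, 11).
Jacobi: T = -D⁻¹(L+U), T[3,4] = -(-4)/(-9) = -0.4444; T[3,3] = 0.
  T[0,:] = [+0.0000, -0.6667, -0.4444, +0.2222, -0.4444]
  T[1,:] = [-0.4444, +0.0000, -0.4444, -0.6667, +0.2222]
  T[2,:] = [+0.3636, -0.4545, +0.0000, +0.3636, -0.4545]
  T[3,:] = [+0.3333, -0.6667, -0.2222, +0.0000, -0.4444]
  T[4,:] = [+0.3636, -0.2727, -0.5455, -0.4545, +0.0000]
|roots of det(T-λI)|: 1.1337, 0.7996, 0.2481, 0.2481, 0.1040.
ρ = 1.1337; 1.1337 > 1 ⇒ diverges.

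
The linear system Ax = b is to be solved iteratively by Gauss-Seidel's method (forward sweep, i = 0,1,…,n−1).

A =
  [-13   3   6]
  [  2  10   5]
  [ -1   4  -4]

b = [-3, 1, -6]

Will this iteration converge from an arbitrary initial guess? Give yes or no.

yes

Diagonal D = diag(-13, 10, -4); L, U strict lower/upper.
GS T = -(D+L)⁻¹U: row 0 first, T[0,1] = -(3)/(-13) = +0.2308; later rows by forward substitution.
  T[0,:] = [+0.0000 +0.2308 +0.4615]
  T[1,:] = [+0.0000 -0.0462 -0.5923]
  T[2,:] = [+0.0000 -0.1038 -0.7077]
|eigenvalues of T|: 0.7903, 0.0365, 0.0000.
ρ(T) = max|λ| = 0.7903; 0.7903 < 1, so it converges for any x₀.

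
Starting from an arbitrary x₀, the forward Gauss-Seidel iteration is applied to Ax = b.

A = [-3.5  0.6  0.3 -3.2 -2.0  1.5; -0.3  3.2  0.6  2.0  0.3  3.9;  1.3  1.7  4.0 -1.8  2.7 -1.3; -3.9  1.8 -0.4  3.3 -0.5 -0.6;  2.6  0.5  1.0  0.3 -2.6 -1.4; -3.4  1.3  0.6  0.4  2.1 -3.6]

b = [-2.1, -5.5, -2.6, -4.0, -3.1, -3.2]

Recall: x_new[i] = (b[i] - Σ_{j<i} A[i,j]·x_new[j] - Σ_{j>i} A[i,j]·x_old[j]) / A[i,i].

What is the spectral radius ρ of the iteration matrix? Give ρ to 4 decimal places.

1.3842

Let D = diag(-3.5, 3.2, 4, 3.3, -2.6, -3.6); L, U the strict triangles.
Gauss-Seidel: T = -(D+L)⁻¹U, row 0 first, T[0,4] = -(-2)/(-3.5) = -0.5714; later rows by forward substitution.
  T[0,:] = [+0.0000 +0.1714 +0.0857 -0.9143 -0.5714 +0.4286]
  T[1,:] = [+0.0000 +0.0161 -0.1795 -0.7107 -0.1473 -1.1786]
  T[2,:] = [+0.0000 -0.0625 +0.0484 +1.0492 -0.4267 +0.6866]
  T[3,:] = [+0.0000 +0.1862 +0.2051 -0.5657 -0.4952 +1.4144]
  T[4,:] = [+0.0000 +0.1720 +0.0935 -0.7127 -0.8210 +0.0907]
  T[5,:] = [+0.0000 -0.0455 -0.0604 +0.3031 -0.1186 -0.5058]
|roots of det(T-λI)|: 1.3842, 0.8715, 0.4432, 0.0541, 0.0385, 0.0000.
ρ(T) = max|λ| = 1.3842; 1.3842 > 1, so it fails to converge.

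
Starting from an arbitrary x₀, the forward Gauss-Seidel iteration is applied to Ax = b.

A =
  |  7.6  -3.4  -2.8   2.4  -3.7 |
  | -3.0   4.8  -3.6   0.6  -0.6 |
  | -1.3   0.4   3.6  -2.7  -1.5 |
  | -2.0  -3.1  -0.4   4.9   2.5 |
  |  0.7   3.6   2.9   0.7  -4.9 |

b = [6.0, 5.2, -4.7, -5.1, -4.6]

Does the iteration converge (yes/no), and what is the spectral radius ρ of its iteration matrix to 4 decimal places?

Write A = D+L+U with D = diag(7.6, 4.8, 3.6, 4.9, -4.9).
Gauss-Seidel: T = -(D+L)⁻¹U, row 0 first, T[0,2] = -(-2.8)/(7.6) = +0.3684; later rows by forward substitution.
  T[0,:] = [+0.0000 +0.4474 +0.3684 -0.3158 +0.4868]
  T[1,:] = [+0.0000 +0.2796 +0.9803 -0.3224 +0.4293]
  T[2,:] = [+0.0000 +0.1305 +0.0241 +0.6718 +0.5448]
  T[3,:] = [+0.0000 +0.3701 +0.7725 -0.2780 +0.0046]
  T[4,:] = [+0.0000 +0.3994 +0.8975 +0.0759 +0.7080]
moduli |λ_i(T)| = 1.5466, 0.7813, 0.1400, 0.1084, 0.0000.
spectral radius ρ = 1.5466; 1.5466 > 1, so it fails to converge.

no, ρ = 1.5466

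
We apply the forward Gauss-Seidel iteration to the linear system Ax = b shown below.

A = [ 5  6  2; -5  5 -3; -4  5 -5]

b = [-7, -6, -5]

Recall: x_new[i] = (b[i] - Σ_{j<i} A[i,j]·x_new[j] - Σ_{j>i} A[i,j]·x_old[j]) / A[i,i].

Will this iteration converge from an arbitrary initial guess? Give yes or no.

Let D = diag(5, 5, -5); L, U the strict triangles.
Gauss-Seidel: T = -(D+L)⁻¹U, row 0 first, T[0,1] = -(6)/(5) = -1.2000; later rows by forward substitution.
  T[0,:] = [+0.0000 -1.2000 -0.4000]
  T[1,:] = [+0.0000 -1.2000 +0.2000]
  T[2,:] = [+0.0000 -0.2400 +0.5200]
|eigenvalues of T|: 1.1716, 0.4916, 0.0000.
ρ = 1.1716; 1.1716 > 1: divergent.

no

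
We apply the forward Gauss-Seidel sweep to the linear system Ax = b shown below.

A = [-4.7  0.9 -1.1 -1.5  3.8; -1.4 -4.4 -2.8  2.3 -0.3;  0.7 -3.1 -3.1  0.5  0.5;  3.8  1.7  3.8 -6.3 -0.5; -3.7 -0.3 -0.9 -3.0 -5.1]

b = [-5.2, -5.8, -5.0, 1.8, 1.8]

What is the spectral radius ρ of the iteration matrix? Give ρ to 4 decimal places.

1.5508

Write A = D+L+U with D = diag(-4.7, -4.4, -3.1, -6.3, -5.1).
Gauss-Seidel: T = -(D+L)⁻¹U, row 0 first, T[0,2] = -(-1.1)/(-4.7) = -0.2340; later rows by forward substitution.
  T[0,:] = [+0.0000 +0.1915 -0.2340 -0.3191 +0.8085]
  T[1,:] = [+0.0000 -0.0609 -0.5619 +0.6243 -0.3254]
  T[2,:] = [+0.0000 +0.1042 +0.5090 -0.5351 +0.6693]
  T[3,:] = [+0.0000 +0.1619 +0.0143 -0.3468 +0.7242]
  T[4,:] = [+0.0000 -0.2490 +0.1046 +0.4932 -1.1115]
|λ(T)| sorted: 1.5508, 0.5452, 0.0389, 0.0344, 0.0000.
ρ(T) = max|λ| = 1.5508; 1.5508 > 1: divergent.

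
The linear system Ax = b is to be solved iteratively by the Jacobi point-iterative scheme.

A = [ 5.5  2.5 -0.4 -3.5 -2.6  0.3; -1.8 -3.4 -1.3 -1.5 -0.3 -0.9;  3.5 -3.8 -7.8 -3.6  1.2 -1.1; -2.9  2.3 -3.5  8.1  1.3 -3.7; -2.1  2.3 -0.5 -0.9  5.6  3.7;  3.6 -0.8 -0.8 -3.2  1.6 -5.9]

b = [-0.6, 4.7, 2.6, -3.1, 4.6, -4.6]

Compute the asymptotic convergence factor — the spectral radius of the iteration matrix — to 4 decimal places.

Write A = D+L+U with D = diag(5.5, -3.4, -7.8, 8.1, 5.6, -5.9).
T_J = -D⁻¹(L+U): T[3,0] = -(-2.9)/(8.1) = +0.3580; T[3,3] = 0.
  T[0,:] = [+0.0000 -0.4545 +0.0727 +0.6364 +0.4727 -0.0545]
  T[1,:] = [-0.5294 +0.0000 -0.3824 -0.4412 -0.0882 -0.2647]
  T[2,:] = [+0.4487 -0.4872 +0.0000 -0.4615 +0.1538 -0.1410]
  T[3,:] = [+0.3580 -0.2840 +0.4321 +0.0000 -0.1605 +0.4568]
  T[4,:] = [+0.3750 -0.4107 +0.0893 +0.1607 +0.0000 -0.6607]
  T[5,:] = [+0.6102 -0.1356 -0.1356 -0.5424 +0.2712 +0.0000]
|λ(T)| sorted: 1.2214, 0.7976, 0.7976, 0.6000, 0.4353, 0.0344.
ρ = 1.2214; 1.2214 > 1: divergent.

1.2214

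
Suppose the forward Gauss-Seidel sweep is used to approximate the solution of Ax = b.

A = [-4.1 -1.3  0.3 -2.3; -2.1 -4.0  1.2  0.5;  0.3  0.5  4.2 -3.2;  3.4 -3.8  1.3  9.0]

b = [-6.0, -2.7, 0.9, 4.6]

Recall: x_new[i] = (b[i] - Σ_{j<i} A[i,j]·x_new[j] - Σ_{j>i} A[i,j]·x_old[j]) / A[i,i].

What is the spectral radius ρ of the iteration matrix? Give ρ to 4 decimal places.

0.6527

Split A = D + L + U, D = diag(-4.1, -4, 4.2, 9).
Gauss-Seidel: T = -(D+L)⁻¹U, row 0 first, T[0,1] = -(-1.3)/(-4.1) = -0.3171; later rows by forward substitution.
  T[0,:] = [+0.0000  -0.3171  +0.0732  -0.5610]
  T[1,:] = [+0.0000  +0.1665  +0.2616  +0.4195]
  T[2,:] = [+0.0000  +0.0028  -0.0364  +0.7520]
  T[3,:] = [+0.0000  +0.1897  +0.0881  +0.2804]
|λ(T)| sorted: 0.6527, 0.2048, 0.2048, 0.0000.
spectral radius ρ = 0.6527; 0.6527 < 1 ⇒ converges.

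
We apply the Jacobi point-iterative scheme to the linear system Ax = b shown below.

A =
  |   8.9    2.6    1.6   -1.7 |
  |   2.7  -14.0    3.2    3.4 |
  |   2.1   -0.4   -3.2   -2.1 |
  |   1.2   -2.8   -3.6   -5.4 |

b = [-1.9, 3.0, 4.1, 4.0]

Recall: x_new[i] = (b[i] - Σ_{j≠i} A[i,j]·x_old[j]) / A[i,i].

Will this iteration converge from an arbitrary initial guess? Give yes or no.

Split A = D + L + U, D = diag(8.9, -14, -3.2, -5.4).
T_J = -D⁻¹(L+U): T[3,0] = -(1.2)/(-5.4) = +0.2222; T[3,3] = 0.
  T[0,:] = [+0.0000 -0.2921 -0.1798 +0.1910]
  T[1,:] = [+0.1929 +0.0000 +0.2286 +0.2429]
  T[2,:] = [+0.6562 -0.1250 +0.0000 -0.6562]
  T[3,:] = [+0.2222 -0.5185 -0.6667 +0.0000]
moduli |λ_i(T)| = 0.5545, 0.4639, 0.3381, 0.3381.
ρ(T) = max|λ| = 0.5545; 0.5545 < 1 ⇒ converges.

yes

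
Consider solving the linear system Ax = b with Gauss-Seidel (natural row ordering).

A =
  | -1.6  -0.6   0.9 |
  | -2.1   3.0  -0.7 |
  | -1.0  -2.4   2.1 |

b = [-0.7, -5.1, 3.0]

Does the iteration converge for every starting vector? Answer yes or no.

Write A = D+L+U with D = diag(-1.6, 3, 2.1).
Gauss-Seidel: T = -(D+L)⁻¹U, row 0 first, T[0,1] = -(-0.6)/(-1.6) = -0.3750; later rows by forward substitution.
  T[0,:] = [+0.0000  -0.3750  +0.5625]
  T[1,:] = [+0.0000  -0.2625  +0.6271]
  T[2,:] = [+0.0000  -0.4786  +0.9845]
|eigenvalues of T|: 0.6588, 0.0632, 0.0000.
ρ(T) = max|λ| = 0.6588; 0.6588 < 1: convergent.

yes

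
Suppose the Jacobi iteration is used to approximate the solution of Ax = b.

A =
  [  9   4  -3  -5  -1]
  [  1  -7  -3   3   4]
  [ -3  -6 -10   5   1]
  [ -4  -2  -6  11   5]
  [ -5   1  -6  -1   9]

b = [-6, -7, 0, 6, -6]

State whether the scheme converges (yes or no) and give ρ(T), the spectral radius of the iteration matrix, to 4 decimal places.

A = D + L + U where D = diag(9, -7, -10, 11, 9).
T_J = -D⁻¹(L+U): T[4,2] = -(-6)/(9) = +0.6667; T[4,4] = 0.
  T[0,:] = [+0.0000  -0.4444  +0.3333  +0.5556  +0.1111]
  T[1,:] = [+0.1429  +0.0000  -0.4286  +0.4286  +0.5714]
  T[2,:] = [-0.3000  -0.6000  +0.0000  +0.5000  +0.1000]
  T[3,:] = [+0.3636  +0.1818  +0.5455  +0.0000  -0.4545]
  T[4,:] = [+0.5556  -0.1111  +0.6667  +0.1111  +0.0000]
eigenvalue magnitudes: 1.2382, 0.8315, 0.8315, 0.2720, 0.0783.
ρ(T) = max|λ| = 1.2382; 1.2382 > 1 ⇒ diverges.

no, ρ = 1.2382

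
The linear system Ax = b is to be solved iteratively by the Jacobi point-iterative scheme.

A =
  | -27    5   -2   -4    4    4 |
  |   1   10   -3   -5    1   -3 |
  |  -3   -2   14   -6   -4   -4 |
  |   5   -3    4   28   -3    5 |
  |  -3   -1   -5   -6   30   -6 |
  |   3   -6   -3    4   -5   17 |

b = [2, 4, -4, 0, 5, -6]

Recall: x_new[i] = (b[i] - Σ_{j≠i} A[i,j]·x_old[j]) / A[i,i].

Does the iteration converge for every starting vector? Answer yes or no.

yes

A = D + L + U where D = diag(-27, 10, 14, 28, 30, 17).
T_J = -D⁻¹(L+U): T[1,2] = -(-3)/(10) = +0.3000; T[1,1] = 0.
  T[0,:] = [+0.0000 +0.1852 -0.0741 -0.1481 +0.1481 +0.1481]
  T[1,:] = [-0.1000 +0.0000 +0.3000 +0.5000 -0.1000 +0.3000]
  T[2,:] = [+0.2143 +0.1429 +0.0000 +0.4286 +0.2857 +0.2857]
  T[3,:] = [-0.1786 +0.1071 -0.1429 +0.0000 +0.1071 -0.1786]
  T[4,:] = [+0.1000 +0.0333 +0.1667 +0.2000 +0.0000 +0.2000]
  T[5,:] = [-0.1765 +0.3529 +0.1765 -0.2353 +0.2941 +0.0000]
|eigenvalues of T|: 0.5456, 0.4556, 0.4556, 0.1987, 0.1987, 0.0645.
spectral radius ρ = 0.5456; 0.5456 < 1 ⇒ converges.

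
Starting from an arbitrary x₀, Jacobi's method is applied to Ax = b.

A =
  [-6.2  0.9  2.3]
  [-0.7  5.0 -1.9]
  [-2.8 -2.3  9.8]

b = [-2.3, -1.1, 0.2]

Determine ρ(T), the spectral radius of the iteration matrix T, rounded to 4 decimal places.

Write A = D+L+U with D = diag(-6.2, 5, 9.8).
Jacobi T = -D⁻¹(L+U): T[1,2] = -(-1.9)/(5) = +0.3800; T[1,1] = 0.
  T[0,:] = [+0.0000  +0.1452  +0.3710]
  T[1,:] = [+0.1400  +0.0000  +0.3800]
  T[2,:] = [+0.2857  +0.2347  +0.0000]
|roots of det(T-λI)|: 0.5190, 0.3756, 0.1434.
ρ = 0.5190; 0.5190 < 1 ⇒ converges.

0.5190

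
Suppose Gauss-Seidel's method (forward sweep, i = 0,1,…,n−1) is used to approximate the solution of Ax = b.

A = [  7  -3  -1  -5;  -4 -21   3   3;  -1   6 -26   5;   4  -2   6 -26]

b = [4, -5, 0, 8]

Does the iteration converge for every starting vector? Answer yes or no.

Let D = diag(7, -21, -26, -26); L, U the strict triangles.
GS T = -(D+L)⁻¹U: row 0 first, T[0,2] = -(-1)/(7) = +0.1429; later rows by forward substitution.
  T[0,:] = [+0.0000 +0.4286 +0.1429 +0.7143]
  T[1,:] = [+0.0000 -0.0816 +0.1156 +0.0068]
  T[2,:] = [+0.0000 -0.0353 +0.0212 +0.1664]
  T[3,:] = [+0.0000 +0.0641 +0.0180 +0.1478]
moduli |λ_i(T)| = 0.1901, 0.0976, 0.0976, 0.0000.
ρ = 0.1901; 0.1901 < 1, so it converges for any x₀.

yes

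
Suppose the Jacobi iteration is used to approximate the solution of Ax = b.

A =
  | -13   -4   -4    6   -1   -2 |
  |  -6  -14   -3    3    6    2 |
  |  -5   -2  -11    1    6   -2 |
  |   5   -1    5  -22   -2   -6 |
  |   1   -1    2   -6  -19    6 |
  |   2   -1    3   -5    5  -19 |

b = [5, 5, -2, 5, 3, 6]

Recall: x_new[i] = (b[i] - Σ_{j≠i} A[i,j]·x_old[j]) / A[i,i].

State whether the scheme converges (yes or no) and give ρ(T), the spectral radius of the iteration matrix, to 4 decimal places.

A = D + L + U where D = diag(-13, -14, -11, -22, -19, -19).
T_J = -D⁻¹(L+U): T[3,5] = -(-6)/(-22) = -0.2727; T[3,3] = 0.
  T[0,:] = [+0.0000, -0.3077, -0.3077, +0.4615, -0.0769, -0.1538]
  T[1,:] = [-0.4286, +0.0000, -0.2143, +0.2143, +0.4286, +0.1429]
  T[2,:] = [-0.4545, -0.1818, +0.0000, +0.0909, +0.5455, -0.1818]
  T[3,:] = [+0.2273, -0.0455, +0.2273, +0.0000, -0.0909, -0.2727]
  T[4,:] = [+0.0526, -0.0526, +0.1053, -0.3158, +0.0000, +0.3158]
  T[5,:] = [+0.1053, -0.0526, +0.1579, -0.2632, +0.2632, +0.0000]
|λ(T)| sorted: 0.8249, 0.5863, 0.3287, 0.2713, 0.1759, 0.1759.
ρ = 0.8249; 0.8249 < 1: convergent.

yes, ρ = 0.8249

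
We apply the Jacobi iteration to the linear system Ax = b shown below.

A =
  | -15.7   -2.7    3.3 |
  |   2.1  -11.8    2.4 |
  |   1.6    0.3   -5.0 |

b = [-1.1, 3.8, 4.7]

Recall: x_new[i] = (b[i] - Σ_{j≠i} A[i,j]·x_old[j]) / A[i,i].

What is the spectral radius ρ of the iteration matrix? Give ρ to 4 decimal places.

A = D + L + U where D = diag(-15.7, -11.8, -5).
T_J = -D⁻¹(L+U): T[0,2] = -(3.3)/(-15.7) = +0.2102; T[0,0] = 0.
  T[0,:] = [+0.0000 -0.1720 +0.2102]
  T[1,:] = [+0.1780 +0.0000 +0.2034]
  T[2,:] = [+0.3200 +0.0600 +0.0000]
|roots of det(T-λI)|: 0.2836, 0.1776, 0.1776.
ρ(T) = max|λ| = 0.2836; 0.2836 < 1, so it converges for any x₀.

0.2836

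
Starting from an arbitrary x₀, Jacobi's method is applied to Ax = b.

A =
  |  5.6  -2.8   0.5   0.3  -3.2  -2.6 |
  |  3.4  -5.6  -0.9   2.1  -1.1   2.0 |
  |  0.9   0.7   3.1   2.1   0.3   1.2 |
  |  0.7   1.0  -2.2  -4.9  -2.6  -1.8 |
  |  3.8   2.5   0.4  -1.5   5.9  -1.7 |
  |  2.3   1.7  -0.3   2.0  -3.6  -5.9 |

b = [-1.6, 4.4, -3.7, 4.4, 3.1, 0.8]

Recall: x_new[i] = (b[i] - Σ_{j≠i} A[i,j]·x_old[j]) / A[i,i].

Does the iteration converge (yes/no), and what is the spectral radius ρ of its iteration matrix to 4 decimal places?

no, ρ = 1.1357

Diagonal D = diag(5.6, -5.6, 3.1, -4.9, 5.9, -5.9); L, U strict lower/upper.
T_J = -D⁻¹(L+U): T[0,5] = -(-2.6)/(5.6) = +0.4643; T[0,0] = 0.
  T[0,:] = [+0.0000  +0.5000  -0.0893  -0.0536  +0.5714  +0.4643]
  T[1,:] = [+0.6071  +0.0000  -0.1607  +0.3750  -0.1964  +0.3571]
  T[2,:] = [-0.2903  -0.2258  +0.0000  -0.6774  -0.0968  -0.3871]
  T[3,:] = [+0.1429  +0.2041  -0.4490  +0.0000  -0.5306  -0.3673]
  T[4,:] = [-0.6441  -0.4237  -0.0678  +0.2542  +0.0000  +0.2881]
  T[5,:] = [+0.3898  +0.2881  -0.0508  +0.3390  -0.6102  +0.0000]
eigenvalue magnitudes: 1.1357, 0.8383, 0.8383, 0.6074, 0.4036, 0.2796.
ρ(T) = max|λ| = 1.1357; 1.1357 > 1, so it fails to converge.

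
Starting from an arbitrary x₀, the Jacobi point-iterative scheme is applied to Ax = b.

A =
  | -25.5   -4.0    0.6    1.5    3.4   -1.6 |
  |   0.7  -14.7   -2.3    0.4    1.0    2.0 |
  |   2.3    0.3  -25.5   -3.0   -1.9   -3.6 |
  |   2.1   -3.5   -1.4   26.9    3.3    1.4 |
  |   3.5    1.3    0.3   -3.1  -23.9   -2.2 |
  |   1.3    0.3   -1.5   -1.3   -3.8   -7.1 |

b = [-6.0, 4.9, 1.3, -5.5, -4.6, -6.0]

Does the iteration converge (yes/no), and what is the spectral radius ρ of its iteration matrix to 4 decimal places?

A = D + L + U where D = diag(-25.5, -14.7, -25.5, 26.9, -23.9, -7.1).
Jacobi: T = -D⁻¹(L+U), T[2,0] = -(2.3)/(-25.5) = +0.0902; T[2,2] = 0.
  T[0,:] = [+0.0000 -0.1569 +0.0235 +0.0588 +0.1333 -0.0627]
  T[1,:] = [+0.0476 +0.0000 -0.1565 +0.0272 +0.0680 +0.1361]
  T[2,:] = [+0.0902 +0.0118 +0.0000 -0.1176 -0.0745 -0.1412]
  T[3,:] = [-0.0781 +0.1301 +0.0520 +0.0000 -0.1227 -0.0520]
  T[4,:] = [+0.1464 +0.0544 +0.0126 -0.1297 +0.0000 -0.0921]
  T[5,:] = [+0.1831 +0.0423 -0.2113 -0.1831 -0.5352 +0.0000]
|eigenvalues of T|: 0.3838, 0.3217, 0.1675, 0.1675, 0.0782, 0.0326.
ρ(T) = max|λ| = 0.3838; 0.3838 < 1 ⇒ converges.

yes, ρ = 0.3838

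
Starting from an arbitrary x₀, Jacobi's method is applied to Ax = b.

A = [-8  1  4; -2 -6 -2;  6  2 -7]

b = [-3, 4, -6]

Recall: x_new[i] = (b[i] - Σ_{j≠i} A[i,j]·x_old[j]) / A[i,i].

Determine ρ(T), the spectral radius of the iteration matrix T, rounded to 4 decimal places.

Split A = D + L + U, D = diag(-8, -6, -7).
Jacobi: T = -D⁻¹(L+U), T[1,2] = -(-2)/(-6) = -0.3333; T[1,1] = 0.
  T[0,:] = [+0.0000, +0.1250, +0.5000]
  T[1,:] = [-0.3333, +0.0000, -0.3333]
  T[2,:] = [+0.8571, +0.2857, +0.0000]
|eigenvalues of T|: 0.6482, 0.3585, 0.3585.
spectral radius ρ = 0.6482; 0.6482 < 1, so it converges for any x₀.

0.6482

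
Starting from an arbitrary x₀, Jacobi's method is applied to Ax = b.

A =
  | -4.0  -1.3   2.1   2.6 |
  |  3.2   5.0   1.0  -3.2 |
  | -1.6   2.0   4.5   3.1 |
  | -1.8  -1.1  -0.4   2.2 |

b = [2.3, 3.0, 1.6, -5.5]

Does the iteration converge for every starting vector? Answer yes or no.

no

Let D = diag(-4, 5, 4.5, 2.2); L, U the strict triangles.
Jacobi: T = -D⁻¹(L+U), T[0,2] = -(2.1)/(-4) = +0.5250; T[0,0] = 0.
  T[0,:] = [+0.0000 -0.3250 +0.5250 +0.6500]
  T[1,:] = [-0.6400 +0.0000 -0.2000 +0.6400]
  T[2,:] = [+0.3556 -0.4444 +0.0000 -0.6889]
  T[3,:] = [+0.8182 +0.5000 +0.1818 +0.0000]
|eigenvalues of T|: 1.2196, 0.7391, 0.7391, 0.1906.
ρ(T) = max|λ| = 1.2196; 1.2196 > 1 ⇒ diverges.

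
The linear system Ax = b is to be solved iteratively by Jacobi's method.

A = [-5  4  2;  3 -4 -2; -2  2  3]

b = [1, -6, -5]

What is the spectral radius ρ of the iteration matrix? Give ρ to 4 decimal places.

1.2539

Write A = D+L+U with D = diag(-5, -4, 3).
T_J = -D⁻¹(L+U): T[2,1] = -(2)/(3) = -0.6667; T[2,2] = 0.
  T[0,:] = [+0.0000 +0.8000 +0.4000]
  T[1,:] = [+0.7500 +0.0000 -0.5000]
  T[2,:] = [+0.6667 -0.6667 +0.0000]
|roots of det(T-λI)|: 1.2539, 0.7714, 0.4825.
ρ = 1.2539; 1.2539 > 1, so it fails to converge.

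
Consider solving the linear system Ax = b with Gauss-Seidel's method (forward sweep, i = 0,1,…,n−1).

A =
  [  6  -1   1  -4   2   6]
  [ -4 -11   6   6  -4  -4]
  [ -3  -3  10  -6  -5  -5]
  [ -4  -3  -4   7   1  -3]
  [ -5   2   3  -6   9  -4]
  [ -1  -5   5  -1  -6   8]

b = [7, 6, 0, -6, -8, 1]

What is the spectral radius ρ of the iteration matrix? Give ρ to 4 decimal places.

1.2125

Write A = D+L+U with D = diag(6, -11, 10, 7, 9, 8).
GS T = -(D+L)⁻¹U: row 0 first, T[0,3] = -(-4)/(6) = +0.6667; later rows by forward substitution.
  T[0,:] = [+0.0000  +0.1667  -0.1667  +0.6667  -0.3333  -1.0000]
  T[1,:] = [+0.0000  -0.0606  +0.6061  +0.3030  -0.2424  +0.0000]
  T[2,:] = [+0.0000  +0.0318  +0.1318  +0.8909  +0.3273  +0.2000]
  T[3,:] = [+0.0000  +0.0874  +0.2398  +1.0199  -0.2502  -0.0286]
  T[4,:] = [+0.0000  +0.1538  -0.1113  +0.6860  -0.4072  -0.1968]
  T[5,:] = [+0.0000  +0.0893  +0.2221  +0.3579  -0.7344  -0.4012]
|λ(T)| sorted: 1.2125, 0.4029, 0.4029, 0.1685, 0.0130, 0.0000.
ρ = 1.2125; 1.2125 > 1: divergent.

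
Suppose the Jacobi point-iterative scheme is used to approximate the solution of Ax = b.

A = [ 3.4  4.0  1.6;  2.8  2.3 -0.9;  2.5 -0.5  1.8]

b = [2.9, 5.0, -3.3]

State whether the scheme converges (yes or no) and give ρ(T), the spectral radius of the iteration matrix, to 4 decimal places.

no, ρ = 1.6377

Let D = diag(3.4, 2.3, 1.8); L, U the strict triangles.
Jacobi: T = -D⁻¹(L+U), T[2,0] = -(2.5)/(1.8) = -1.3889; T[2,2] = 0.
  T[0,:] = [+0.0000  -1.1765  -0.4706]
  T[1,:] = [-1.2174  +0.0000  +0.3913]
  T[2,:] = [-1.3889  +0.2778  +0.0000]
|roots of det(T-λI)|: 1.6377, 1.2466, 0.3911.
ρ(T) = max|λ| = 1.6377; 1.6377 > 1 ⇒ diverges.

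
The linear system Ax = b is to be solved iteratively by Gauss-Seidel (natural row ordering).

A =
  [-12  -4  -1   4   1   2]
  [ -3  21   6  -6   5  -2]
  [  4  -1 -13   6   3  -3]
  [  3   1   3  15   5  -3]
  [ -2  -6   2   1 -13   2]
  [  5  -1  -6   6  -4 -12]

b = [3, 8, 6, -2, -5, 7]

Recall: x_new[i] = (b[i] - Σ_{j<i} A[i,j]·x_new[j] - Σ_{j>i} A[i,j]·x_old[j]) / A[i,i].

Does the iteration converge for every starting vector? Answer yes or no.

yes

Diagonal D = diag(-12, 21, -13, 15, -13, -12); L, U strict lower/upper.
T_GS = -(D+L)⁻¹U: row 0 first, T[0,2] = -(-1)/(-12) = -0.0833; later rows by forward substitution.
  T[0,:] = [+0.0000 -0.3333 -0.0833 +0.3333 +0.0833 +0.1667]
  T[1,:] = [+0.0000 -0.0476 -0.2976 +0.3333 -0.2262 +0.1190]
  T[2,:] = [+0.0000 -0.0989 -0.0027 +0.5385 +0.2738 -0.1886]
  T[3,:] = [+0.0000 +0.0896 +0.0371 -0.1966 -0.3897 +0.1965]
  T[4,:] = [+0.0000 +0.0649 +0.1526 -0.1374 +0.1037 +0.0594]
  T[5,:] = [+0.0000 -0.0623 -0.0409 -0.2106 -0.3127 +0.2323]
|eigenvalues of T|: 0.5484, 0.2946, 0.2946, 0.1405, 0.1405, 0.0000.
spectral radius ρ = 0.5484; 0.5484 < 1, so it converges for any x₀.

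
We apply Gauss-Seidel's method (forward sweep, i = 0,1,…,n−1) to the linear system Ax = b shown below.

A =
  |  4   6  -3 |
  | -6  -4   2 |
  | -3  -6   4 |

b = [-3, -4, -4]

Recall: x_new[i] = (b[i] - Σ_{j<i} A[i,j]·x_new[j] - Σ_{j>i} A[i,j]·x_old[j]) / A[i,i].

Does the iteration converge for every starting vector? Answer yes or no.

no

Let D = diag(4, -4, 4); L, U the strict triangles.
T_GS = -(D+L)⁻¹U: row 0 first, T[0,2] = -(-3)/(4) = +0.7500; later rows by forward substitution.
  T[0,:] = [+0.0000  -1.5000  +0.7500]
  T[1,:] = [+0.0000  +2.2500  -0.6250]
  T[2,:] = [+0.0000  +2.2500  -0.3750]
|eigenvalues of T|: 1.5000, 0.3750, 0.0000.
ρ = 1.5000; 1.5000 > 1, so it fails to converge.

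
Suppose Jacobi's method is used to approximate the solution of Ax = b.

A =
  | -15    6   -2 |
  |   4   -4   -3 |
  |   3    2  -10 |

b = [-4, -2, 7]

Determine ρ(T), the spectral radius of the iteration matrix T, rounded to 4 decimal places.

0.6289

Split A = D + L + U, D = diag(-15, -4, -10).
Jacobi T = -D⁻¹(L+U): T[1,0] = -(4)/(-4) = +1.0000; T[1,1] = 0.
  T[0,:] = [+0.0000, +0.4000, -0.1333]
  T[1,:] = [+1.0000, +0.0000, -0.7500]
  T[2,:] = [+0.3000, +0.2000, +0.0000]
|eigenvalues of T|: 0.6289, 0.4307, 0.4307.
spectral radius ρ = 0.6289; 0.6289 < 1, so it converges for any x₀.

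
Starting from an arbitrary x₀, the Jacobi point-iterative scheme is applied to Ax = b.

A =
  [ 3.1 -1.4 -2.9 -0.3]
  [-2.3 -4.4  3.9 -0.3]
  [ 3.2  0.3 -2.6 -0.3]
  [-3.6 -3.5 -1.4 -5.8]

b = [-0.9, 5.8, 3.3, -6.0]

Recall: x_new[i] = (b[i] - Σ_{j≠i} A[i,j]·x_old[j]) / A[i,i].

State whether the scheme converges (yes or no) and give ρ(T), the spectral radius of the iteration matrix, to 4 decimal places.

Split A = D + L + U, D = diag(3.1, -4.4, -2.6, -5.8).
Jacobi T = -D⁻¹(L+U): T[3,0] = -(-3.6)/(-5.8) = -0.6207; T[3,3] = 0.
  T[0,:] = [+0.0000 +0.4516 +0.9355 +0.0968]
  T[1,:] = [-0.5227 +0.0000 +0.8864 -0.0682]
  T[2,:] = [+1.2308 +0.1154 +0.0000 -0.1154]
  T[3,:] = [-0.6207 -0.6034 -0.2414 +0.0000]
|λ(T)| sorted: 1.2054, 0.7693, 0.7693, 0.1242.
ρ = 1.2054; 1.2054 > 1, so it fails to converge.

no, ρ = 1.2054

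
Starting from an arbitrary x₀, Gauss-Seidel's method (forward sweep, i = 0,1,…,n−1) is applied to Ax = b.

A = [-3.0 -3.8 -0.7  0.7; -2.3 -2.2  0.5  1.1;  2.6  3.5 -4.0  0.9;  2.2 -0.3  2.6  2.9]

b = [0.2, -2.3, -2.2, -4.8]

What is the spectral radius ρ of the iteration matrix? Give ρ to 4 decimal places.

1.6036

Diagonal D = diag(-3, -2.2, -4, 2.9); L, U strict lower/upper.
T_GS = -(D+L)⁻¹U: row 0 first, T[0,1] = -(-3.8)/(-3) = -1.2667; later rows by forward substitution.
  T[0,:] = [+0.0000  -1.2667  -0.2333  +0.2333]
  T[1,:] = [+0.0000  +1.3242  +0.4712  +0.2561]
  T[2,:] = [+0.0000  +0.3354  +0.2606  +0.6007]
  T[3,:] = [+0.0000  +0.7972  -0.0079  -0.6891]
moduli |λ_i(T)| = 1.6036, 0.6615, 0.0463, 0.0000.
spectral radius ρ = 1.6036; 1.6036 > 1 ⇒ diverges.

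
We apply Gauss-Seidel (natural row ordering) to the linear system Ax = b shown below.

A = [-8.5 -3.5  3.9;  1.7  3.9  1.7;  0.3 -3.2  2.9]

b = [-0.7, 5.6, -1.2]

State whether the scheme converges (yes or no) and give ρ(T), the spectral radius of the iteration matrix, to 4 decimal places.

Diagonal D = diag(-8.5, 3.9, 2.9); L, U strict lower/upper.
T_GS = -(D+L)⁻¹U: row 0 first, T[0,2] = -(3.9)/(-8.5) = +0.4588; later rows by forward substitution.
  T[0,:] = [+0.0000 -0.4118 +0.4588]
  T[1,:] = [+0.0000 +0.1795 -0.6359]
  T[2,:] = [+0.0000 +0.2407 -0.7491]
|roots of det(T-λI)|: 0.5349, 0.0347, 0.0000.
ρ = 0.5349; 0.5349 < 1: convergent.

yes, ρ = 0.5349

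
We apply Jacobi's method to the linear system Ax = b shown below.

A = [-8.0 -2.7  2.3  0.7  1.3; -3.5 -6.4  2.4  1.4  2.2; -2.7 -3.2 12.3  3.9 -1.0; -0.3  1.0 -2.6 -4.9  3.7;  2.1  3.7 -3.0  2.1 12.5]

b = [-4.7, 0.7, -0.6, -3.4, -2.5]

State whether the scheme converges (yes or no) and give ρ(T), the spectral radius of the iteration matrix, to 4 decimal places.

Split A = D + L + U, D = diag(-8, -6.4, 12.3, -4.9, 12.5).
Jacobi: T = -D⁻¹(L+U), T[3,4] = -(3.7)/(-4.9) = +0.7551; T[3,3] = 0.
  T[0,:] = [+0.0000, -0.3375, +0.2875, +0.0875, +0.1625]
  T[1,:] = [-0.5469, +0.0000, +0.3750, +0.2188, +0.3438]
  T[2,:] = [+0.2195, +0.2602, +0.0000, -0.3171, +0.0813]
  T[3,:] = [-0.0612, +0.2041, -0.5306, +0.0000, +0.7551]
  T[4,:] = [-0.1680, -0.2960, +0.2400, -0.1680, +0.0000]
|eigenvalues of T|: 0.8686, 0.4730, 0.4730, 0.4091, 0.3922.
ρ = 0.8686; 0.8686 < 1: convergent.

yes, ρ = 0.8686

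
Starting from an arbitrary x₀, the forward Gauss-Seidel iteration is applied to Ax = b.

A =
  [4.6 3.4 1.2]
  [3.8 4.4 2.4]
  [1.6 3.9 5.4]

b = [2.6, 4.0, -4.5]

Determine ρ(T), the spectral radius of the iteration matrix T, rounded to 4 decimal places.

0.7970

Diagonal D = diag(4.6, 4.4, 5.4); L, U strict lower/upper.
GS T = -(D+L)⁻¹U: row 0 first, T[0,1] = -(3.4)/(4.6) = -0.7391; later rows by forward substitution.
  T[0,:] = [+0.0000, -0.7391, -0.2609]
  T[1,:] = [+0.0000, +0.6383, -0.3202]
  T[2,:] = [+0.0000, -0.2420, +0.3085]
|roots of det(T-λI)|: 0.7970, 0.1499, 0.0000.
spectral radius ρ = 0.7970; 0.7970 < 1: convergent.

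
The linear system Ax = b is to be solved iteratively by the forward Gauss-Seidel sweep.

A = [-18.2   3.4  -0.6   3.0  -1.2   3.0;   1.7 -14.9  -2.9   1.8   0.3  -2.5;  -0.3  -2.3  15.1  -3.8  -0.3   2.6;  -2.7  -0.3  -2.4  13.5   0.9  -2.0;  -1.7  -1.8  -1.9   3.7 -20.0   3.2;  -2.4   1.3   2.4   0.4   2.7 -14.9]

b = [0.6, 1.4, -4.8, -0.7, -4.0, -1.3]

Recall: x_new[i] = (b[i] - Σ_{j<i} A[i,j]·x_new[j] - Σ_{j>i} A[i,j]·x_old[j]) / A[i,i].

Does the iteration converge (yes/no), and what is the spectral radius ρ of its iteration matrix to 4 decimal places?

Diagonal D = diag(-18.2, -14.9, 15.1, 13.5, -20, -14.9); L, U strict lower/upper.
GS T = -(D+L)⁻¹U: row 0 first, T[0,4] = -(-1.2)/(-18.2) = -0.0659; later rows by forward substitution.
  T[0,:] = [+0.0000  +0.1868  -0.0330  +0.1648  -0.0659  +0.1648]
  T[1,:] = [+0.0000  +0.0213  -0.1984  +0.1396  +0.0126  -0.1490]
  T[2,:] = [+0.0000  +0.0070  -0.0309  +0.2762  +0.0205  -0.1916]
  T[3,:] = [+0.0000  +0.0391  -0.0165  +0.0852  -0.0759  +0.1437]
  T[4,:] = [+0.0000  -0.0112  +0.0205  -0.0371  -0.0115  +0.2042]
  T[5,:] = [+0.0000  -0.0281  -0.0137  +0.0257  +0.0109  -0.0296]
|eigenvalues of T|: 0.2144, 0.1317, 0.1317, 0.0650, 0.0650, 0.0000.
spectral radius ρ = 0.2144; 0.2144 < 1: convergent.

yes, ρ = 0.2144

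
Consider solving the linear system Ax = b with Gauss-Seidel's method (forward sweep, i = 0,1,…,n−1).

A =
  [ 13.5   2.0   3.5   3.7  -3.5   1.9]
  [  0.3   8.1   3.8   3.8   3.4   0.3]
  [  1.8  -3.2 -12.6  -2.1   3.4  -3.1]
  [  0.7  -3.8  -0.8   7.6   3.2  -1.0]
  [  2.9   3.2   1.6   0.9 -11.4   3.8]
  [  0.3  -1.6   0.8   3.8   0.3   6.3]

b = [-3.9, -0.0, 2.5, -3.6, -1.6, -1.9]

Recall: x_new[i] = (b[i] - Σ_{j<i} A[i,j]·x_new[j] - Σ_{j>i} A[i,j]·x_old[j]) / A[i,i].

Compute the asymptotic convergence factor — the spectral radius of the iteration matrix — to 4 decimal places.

0.5244

Write A = D+L+U with D = diag(13.5, 8.1, -12.6, 7.6, -11.4, 6.3).
GS T = -(D+L)⁻¹U: row 0 first, T[0,3] = -(3.7)/(13.5) = -0.2741; later rows by forward substitution.
  T[0,:] = [+0.0000 -0.1481 -0.2593 -0.2741 +0.2593 -0.1407]
  T[1,:] = [+0.0000 +0.0055 -0.4595 -0.4590 -0.4294 -0.0318]
  T[2,:] = [+0.0000 -0.0226 +0.0797 -0.0893 +0.4159 -0.2581]
  T[3,:] = [+0.0000 +0.0140 -0.1975 -0.2136 -0.6158 +0.1015]
  T[4,:] = [+0.0000 -0.0382 -0.1994 -0.2280 -0.0448 +0.2604]
  T[5,:] = [+0.0000 +0.0047 +0.0141 +0.0475 +0.1994 -0.0422]
eigenvalue magnitudes: 0.5244, 0.2211, 0.2211, 0.0550, 0.0550, 0.0000.
ρ(T) = max|λ| = 0.5244; 0.5244 < 1 ⇒ converges.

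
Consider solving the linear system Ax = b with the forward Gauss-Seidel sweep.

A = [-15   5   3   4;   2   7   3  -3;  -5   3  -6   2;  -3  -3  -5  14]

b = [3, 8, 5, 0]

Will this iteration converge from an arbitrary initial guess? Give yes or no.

yes

A = D + L + U where D = diag(-15, 7, -6, 14).
T_GS = -(D+L)⁻¹U: row 0 first, T[0,3] = -(4)/(-15) = +0.2667; later rows by forward substitution.
  T[0,:] = [+0.0000  +0.3333  +0.2000  +0.2667]
  T[1,:] = [+0.0000  -0.0952  -0.4857  +0.3524]
  T[2,:] = [+0.0000  -0.3254  -0.4095  +0.2873]
  T[3,:] = [+0.0000  -0.0652  -0.2075  +0.2353]
|roots of det(T-λI)|: 0.5720, 0.2223, 0.0803, 0.0000.
ρ(T) = max|λ| = 0.5720; 0.5720 < 1: convergent.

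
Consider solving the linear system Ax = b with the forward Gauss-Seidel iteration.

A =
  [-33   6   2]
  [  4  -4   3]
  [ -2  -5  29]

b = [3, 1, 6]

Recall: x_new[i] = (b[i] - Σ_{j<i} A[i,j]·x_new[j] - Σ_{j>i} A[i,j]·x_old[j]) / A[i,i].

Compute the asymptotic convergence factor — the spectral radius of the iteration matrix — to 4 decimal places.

0.3524

Write A = D+L+U with D = diag(-33, -4, 29).
GS T = -(D+L)⁻¹U: row 0 first, T[0,2] = -(2)/(-33) = +0.0606; later rows by forward substitution.
  T[0,:] = [+0.0000, +0.1818, +0.0606]
  T[1,:] = [+0.0000, +0.1818, +0.8106]
  T[2,:] = [+0.0000, +0.0439, +0.1439]
moduli |λ_i(T)| = 0.3524, 0.0267, 0.0000.
spectral radius ρ = 0.3524; 0.3524 < 1: convergent.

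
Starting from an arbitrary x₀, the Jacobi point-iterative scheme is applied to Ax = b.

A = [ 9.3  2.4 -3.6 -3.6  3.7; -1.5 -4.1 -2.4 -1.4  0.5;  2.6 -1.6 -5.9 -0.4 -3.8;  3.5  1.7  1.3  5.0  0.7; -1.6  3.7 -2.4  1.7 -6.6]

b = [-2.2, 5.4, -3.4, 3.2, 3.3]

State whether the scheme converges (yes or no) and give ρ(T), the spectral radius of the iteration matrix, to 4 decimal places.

no, ρ = 1.1340

Split A = D + L + U, D = diag(9.3, -4.1, -5.9, 5, -6.6).
T_J = -D⁻¹(L+U): T[2,4] = -(-3.8)/(-5.9) = -0.6441; T[2,2] = 0.
  T[0,:] = [+0.0000  -0.2581  +0.3871  +0.3871  -0.3978]
  T[1,:] = [-0.3659  +0.0000  -0.5854  -0.3415  +0.1220]
  T[2,:] = [+0.4407  -0.2712  +0.0000  -0.0678  -0.6441]
  T[3,:] = [-0.7000  -0.3400  -0.2600  +0.0000  -0.1400]
  T[4,:] = [-0.2424  +0.5606  -0.3636  +0.2576  +0.0000]
|eigenvalues of T|: 1.1340, 0.6252, 0.6252, 0.2024, 0.0660.
ρ = 1.1340; 1.1340 > 1 ⇒ diverges.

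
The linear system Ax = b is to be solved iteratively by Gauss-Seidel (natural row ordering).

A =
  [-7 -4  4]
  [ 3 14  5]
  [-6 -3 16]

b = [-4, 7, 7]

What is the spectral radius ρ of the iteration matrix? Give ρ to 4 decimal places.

0.4263

A = D + L + U where D = diag(-7, 14, 16).
T_GS = -(D+L)⁻¹U: row 0 first, T[0,1] = -(-4)/(-7) = -0.5714; later rows by forward substitution.
  T[0,:] = [+0.0000 -0.5714 +0.5714]
  T[1,:] = [+0.0000 +0.1224 -0.4796]
  T[2,:] = [+0.0000 -0.1913 +0.1244]
|λ(T)| sorted: 0.4263, 0.1795, 0.0000.
ρ = 0.4263; 0.4263 < 1: convergent.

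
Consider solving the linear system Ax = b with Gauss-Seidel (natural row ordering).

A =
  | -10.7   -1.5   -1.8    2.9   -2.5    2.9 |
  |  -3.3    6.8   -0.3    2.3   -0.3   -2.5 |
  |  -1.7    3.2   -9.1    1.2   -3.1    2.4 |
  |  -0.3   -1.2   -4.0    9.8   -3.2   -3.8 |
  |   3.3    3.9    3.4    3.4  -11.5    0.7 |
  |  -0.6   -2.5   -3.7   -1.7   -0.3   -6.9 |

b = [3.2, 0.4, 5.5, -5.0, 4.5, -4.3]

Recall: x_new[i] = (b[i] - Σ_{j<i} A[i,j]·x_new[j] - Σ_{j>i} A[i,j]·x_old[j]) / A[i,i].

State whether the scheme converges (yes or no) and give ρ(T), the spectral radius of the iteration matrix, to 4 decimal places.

yes, ρ = 0.8493

A = D + L + U where D = diag(-10.7, 6.8, -9.1, 9.8, -11.5, -6.9).
Gauss-Seidel: T = -(D+L)⁻¹U, row 0 first, T[0,4] = -(-2.5)/(-10.7) = -0.2336; later rows by forward substitution.
  T[0,:] = [+0.0000 -0.1402 -0.1682 +0.2710 -0.2336 +0.2710]
  T[1,:] = [+0.0000 -0.0680 -0.0375 -0.2067 -0.0693 +0.4992]
  T[2,:] = [+0.0000 +0.0023 +0.0182 +0.0085 -0.3214 +0.3886]
  T[3,:] = [+0.0000 -0.0117 -0.0023 -0.0135 +0.1797 +0.6158]
  T[4,:] = [+0.0000 -0.0661 -0.0563 +0.0062 -0.1324 +0.6049]
  T[5,:] = [+0.0000 +0.0414 +0.0215 +0.0498 +0.1792 -0.5908]
|roots of det(T-λI)|: 0.8493, 0.1793, 0.0665, 0.0472, 0.0030, 0.0000.
ρ(T) = max|λ| = 0.8493; 0.8493 < 1 ⇒ converges.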